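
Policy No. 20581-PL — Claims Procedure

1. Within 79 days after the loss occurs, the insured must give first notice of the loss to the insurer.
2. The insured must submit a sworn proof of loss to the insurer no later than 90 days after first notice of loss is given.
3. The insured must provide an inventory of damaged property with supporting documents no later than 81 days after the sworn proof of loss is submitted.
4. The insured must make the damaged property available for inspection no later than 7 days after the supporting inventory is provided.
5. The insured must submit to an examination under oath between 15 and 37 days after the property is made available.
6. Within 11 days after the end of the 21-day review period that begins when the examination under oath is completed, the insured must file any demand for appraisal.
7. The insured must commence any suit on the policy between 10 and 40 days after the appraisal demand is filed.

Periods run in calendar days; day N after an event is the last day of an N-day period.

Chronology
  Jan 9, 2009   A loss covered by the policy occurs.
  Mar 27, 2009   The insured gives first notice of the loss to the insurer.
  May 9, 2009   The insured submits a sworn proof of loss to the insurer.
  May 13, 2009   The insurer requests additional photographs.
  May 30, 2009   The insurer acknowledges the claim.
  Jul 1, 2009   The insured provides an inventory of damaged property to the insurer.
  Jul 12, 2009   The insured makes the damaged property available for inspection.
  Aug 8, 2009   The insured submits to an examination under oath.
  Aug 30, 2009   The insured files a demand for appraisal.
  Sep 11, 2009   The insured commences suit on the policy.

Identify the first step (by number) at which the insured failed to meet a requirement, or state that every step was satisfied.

Step 4

(1) due by Jan 9, 2009 + 79 days = Mar 29, 2009; done Mar 27, 2009 — timely.
(2) due by Mar 27, 2009 + 90 days = Jun 25, 2009; May 9, 2009 is within that limit.
(3) due by May 9, 2009 + 81 days = Jul 29, 2009; completed Jul 1, 2009, before the deadline.
(4) due by Jul 1, 2009 + 7 days = Jul 8, 2009; done Jul 12, 2009 — 4 days late.
That is the first point of non-compliance.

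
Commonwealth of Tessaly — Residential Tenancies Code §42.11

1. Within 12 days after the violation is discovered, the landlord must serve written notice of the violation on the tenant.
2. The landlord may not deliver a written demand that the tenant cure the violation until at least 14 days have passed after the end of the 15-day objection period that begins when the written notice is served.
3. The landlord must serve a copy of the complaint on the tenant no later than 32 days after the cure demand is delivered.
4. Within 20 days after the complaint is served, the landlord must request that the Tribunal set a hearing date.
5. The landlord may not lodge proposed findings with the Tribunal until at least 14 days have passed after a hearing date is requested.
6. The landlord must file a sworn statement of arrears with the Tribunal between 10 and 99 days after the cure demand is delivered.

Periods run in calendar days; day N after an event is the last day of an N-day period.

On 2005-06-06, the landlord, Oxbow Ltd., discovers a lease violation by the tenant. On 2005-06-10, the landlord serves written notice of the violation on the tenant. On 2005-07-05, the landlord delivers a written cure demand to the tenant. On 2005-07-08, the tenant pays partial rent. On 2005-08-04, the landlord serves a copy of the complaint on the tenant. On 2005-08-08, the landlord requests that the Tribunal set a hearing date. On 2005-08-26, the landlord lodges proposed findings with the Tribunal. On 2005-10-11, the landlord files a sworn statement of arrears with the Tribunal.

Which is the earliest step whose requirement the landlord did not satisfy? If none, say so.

Step 2

Step 1 — counting 12 days from 2005-06-06 (when the violation is discovered) gives a deadline of 2005-06-18; done 2005-06-10 — timely.
Step 2 — must wait 14 days from 2005-06-25 (end of the 15-day objection period, which began when the written notice is served on 2005-06-10), so not before 2005-07-09; acted on 2005-07-05, 4 days prematurely.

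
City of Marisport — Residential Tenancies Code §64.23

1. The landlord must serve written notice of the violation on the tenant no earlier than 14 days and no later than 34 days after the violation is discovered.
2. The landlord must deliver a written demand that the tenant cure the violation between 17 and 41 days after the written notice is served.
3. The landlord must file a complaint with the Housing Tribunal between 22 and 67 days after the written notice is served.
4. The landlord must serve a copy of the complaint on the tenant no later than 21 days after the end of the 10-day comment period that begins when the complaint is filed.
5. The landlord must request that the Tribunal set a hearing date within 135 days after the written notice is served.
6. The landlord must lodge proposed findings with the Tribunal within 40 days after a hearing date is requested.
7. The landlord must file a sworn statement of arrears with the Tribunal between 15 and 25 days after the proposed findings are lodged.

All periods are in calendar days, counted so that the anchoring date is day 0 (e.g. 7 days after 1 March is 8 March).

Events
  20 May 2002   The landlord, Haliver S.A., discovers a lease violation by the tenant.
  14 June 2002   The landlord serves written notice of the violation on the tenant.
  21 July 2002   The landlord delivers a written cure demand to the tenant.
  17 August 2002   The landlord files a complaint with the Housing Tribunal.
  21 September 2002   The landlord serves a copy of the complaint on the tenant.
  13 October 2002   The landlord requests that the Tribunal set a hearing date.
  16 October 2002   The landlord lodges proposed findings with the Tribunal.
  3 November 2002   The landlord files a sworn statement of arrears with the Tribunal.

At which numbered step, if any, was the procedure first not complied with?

Step 4

Step 1: the window is 14–34 days after 20 May 2002 (when the violation is discovered), so 3 June 2002 through 23 June 2002; done 14 June 2002 — within the window.
Step 2: the window is 17–41 days after 14 June 2002 (when the written notice is served), so 1 July 2002 through 25 July 2002; done 21 July 2002, which is between those dates.
Step 3: the window is 22–67 days after 14 June 2002 (when the written notice is served), so 6 July 2002 through 20 August 2002; 17 August 2002 falls inside that range.
Step 4: 21 days after 27 August 2002 (end of the 10-day comment period, which began when the complaint is filed on 17 August 2002) is 17 September 2002; 21 September 2002 misses that deadline by 4 days.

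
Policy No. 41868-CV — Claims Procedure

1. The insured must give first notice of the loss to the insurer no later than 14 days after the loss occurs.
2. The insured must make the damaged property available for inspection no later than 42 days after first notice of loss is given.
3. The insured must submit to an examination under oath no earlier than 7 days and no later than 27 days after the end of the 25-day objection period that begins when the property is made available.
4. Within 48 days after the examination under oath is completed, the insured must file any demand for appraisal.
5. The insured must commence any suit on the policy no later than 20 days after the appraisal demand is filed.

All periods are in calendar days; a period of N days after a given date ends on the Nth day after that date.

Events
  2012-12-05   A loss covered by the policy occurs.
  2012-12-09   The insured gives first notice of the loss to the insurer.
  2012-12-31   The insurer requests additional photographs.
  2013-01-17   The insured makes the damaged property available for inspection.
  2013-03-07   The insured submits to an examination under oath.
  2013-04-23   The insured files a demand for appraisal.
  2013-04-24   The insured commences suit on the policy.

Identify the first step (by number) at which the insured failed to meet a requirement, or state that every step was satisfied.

(1) due by 2012-12-05 + 14 days = 2012-12-19; 2012-12-09 is within that limit.
(2) due by 2012-12-09 + 42 days = 2013-01-20; done 2013-01-17 — timely.
(3) the permitted window runs from 2013-02-11 + 7 = 2013-02-18 to 2013-02-11 + 27 = 2013-03-10; done 2013-03-07, which is between those dates.
(4) due by 2013-03-07 + 48 days = 2013-04-24; completed 2013-04-23, before the deadline.
(5) due by 2013-04-23 + 20 days = 2013-05-13; completed 2013-04-24, before the deadline.

None — every step was satisfied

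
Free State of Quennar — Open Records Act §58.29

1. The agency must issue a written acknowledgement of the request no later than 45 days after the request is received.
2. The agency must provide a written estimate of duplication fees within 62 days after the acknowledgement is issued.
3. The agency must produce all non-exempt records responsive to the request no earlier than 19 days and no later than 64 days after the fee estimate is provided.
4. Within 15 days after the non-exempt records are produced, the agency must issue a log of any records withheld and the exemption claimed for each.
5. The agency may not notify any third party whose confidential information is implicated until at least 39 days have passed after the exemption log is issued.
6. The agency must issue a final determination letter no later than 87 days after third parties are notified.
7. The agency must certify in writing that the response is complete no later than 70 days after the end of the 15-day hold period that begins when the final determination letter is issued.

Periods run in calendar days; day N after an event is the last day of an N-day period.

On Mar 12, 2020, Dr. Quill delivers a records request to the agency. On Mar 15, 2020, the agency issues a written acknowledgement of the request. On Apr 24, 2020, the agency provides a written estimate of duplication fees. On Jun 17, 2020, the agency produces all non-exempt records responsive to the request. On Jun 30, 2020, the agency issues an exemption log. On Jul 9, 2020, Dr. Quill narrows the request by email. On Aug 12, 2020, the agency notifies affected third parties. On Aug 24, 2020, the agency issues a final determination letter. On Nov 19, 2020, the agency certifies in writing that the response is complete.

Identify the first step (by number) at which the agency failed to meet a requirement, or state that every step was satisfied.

Step 1 — counting 45 days from Mar 12, 2020 (when the request is received) gives a deadline of Apr 26, 2020; completed Mar 15, 2020, before the deadline.
Step 2 — counting 62 days from Mar 15, 2020 (when the acknowledgement is issued) gives a deadline of May 16, 2020; completed Apr 24, 2020, before the deadline.
Step 3 — 19 and 64 days from Apr 24, 2020 (when the fee estimate is provided) are May 13, 2020 and Jun 27, 2020 respectively; done Jun 17, 2020, which is between those dates.
Step 4 — counting 15 days from Jun 17, 2020 (when the non-exempt records are produced) gives a deadline of Jul 2, 2020; Jun 30, 2020 is within that limit.
Step 5 — must wait 39 days from Jun 30, 2020 (when the exemption log is issued), so not before Aug 8, 2020; Aug 12, 2020 is on or after that date.
Step 6 — counting 87 days from Aug 12, 2020 (when third parties are notified) gives a deadline of Nov 7, 2020; completed Aug 24, 2020, before the deadline.
Step 7 — counting 70 days from Sep 8, 2020 (end of the 15-day hold period, which began when the final determination letter is issued on Aug 24, 2020) gives a deadline of Nov 17, 2020; done Nov 19, 2020 — 2 days late.

Step 7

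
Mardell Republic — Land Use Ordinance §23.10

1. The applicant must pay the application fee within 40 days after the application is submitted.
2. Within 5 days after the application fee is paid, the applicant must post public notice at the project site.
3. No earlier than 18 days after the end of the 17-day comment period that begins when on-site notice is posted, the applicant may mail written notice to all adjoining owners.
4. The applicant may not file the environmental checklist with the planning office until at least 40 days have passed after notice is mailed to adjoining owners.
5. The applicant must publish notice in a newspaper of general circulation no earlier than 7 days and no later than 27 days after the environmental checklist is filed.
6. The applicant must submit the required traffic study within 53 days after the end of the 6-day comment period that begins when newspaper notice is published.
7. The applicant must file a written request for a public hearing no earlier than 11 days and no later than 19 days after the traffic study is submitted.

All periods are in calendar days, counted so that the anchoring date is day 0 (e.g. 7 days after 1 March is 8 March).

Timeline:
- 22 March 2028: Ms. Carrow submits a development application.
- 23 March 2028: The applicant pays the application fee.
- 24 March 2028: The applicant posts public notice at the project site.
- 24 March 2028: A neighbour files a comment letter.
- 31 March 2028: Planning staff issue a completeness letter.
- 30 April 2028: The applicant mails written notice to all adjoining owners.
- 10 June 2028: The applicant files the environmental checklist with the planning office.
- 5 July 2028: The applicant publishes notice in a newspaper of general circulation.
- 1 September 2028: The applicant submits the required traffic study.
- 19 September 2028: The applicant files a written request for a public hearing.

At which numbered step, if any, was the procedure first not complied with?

None — every step was satisfied

Step 1 — counting 40 days from 22 March 2028 (when the application is submitted) gives a deadline of 1 May 2028; completed 23 March 2028, before the deadline.
Step 2 — counting 5 days from 23 March 2028 (when the application fee is paid) gives a deadline of 28 March 2028; done 24 March 2028 — timely.
Step 3 — must wait 18 days from 10 April 2028 (end of the 17-day comment period, which began when on-site notice is posted on 24 March 2028), so not before 28 April 2028; done 30 April 2028 — permitted.
Step 4 — must wait 40 days from 30 April 2028 (when notice is mailed to adjoining owners), so not before 9 June 2028; done 10 June 2028, after the minimum wait.
Step 5 — 7 and 27 days from 10 June 2028 (when the environmental checklist is filed) are 17 June 2028 and 7 July 2028 respectively; 5 July 2028 falls inside that range.
Step 6 — counting 53 days from 11 July 2028 (end of the 6-day comment period, which began when newspaper notice is published on 5 July 2028) gives a deadline of 2 September 2028; completed 1 September 2028, before the deadline.
Step 7 — 11 and 19 days from 1 September 2028 (when the traffic study is submitted) are 12 September 2028 and 20 September 2028 respectively; 19 September 2028 falls inside that range.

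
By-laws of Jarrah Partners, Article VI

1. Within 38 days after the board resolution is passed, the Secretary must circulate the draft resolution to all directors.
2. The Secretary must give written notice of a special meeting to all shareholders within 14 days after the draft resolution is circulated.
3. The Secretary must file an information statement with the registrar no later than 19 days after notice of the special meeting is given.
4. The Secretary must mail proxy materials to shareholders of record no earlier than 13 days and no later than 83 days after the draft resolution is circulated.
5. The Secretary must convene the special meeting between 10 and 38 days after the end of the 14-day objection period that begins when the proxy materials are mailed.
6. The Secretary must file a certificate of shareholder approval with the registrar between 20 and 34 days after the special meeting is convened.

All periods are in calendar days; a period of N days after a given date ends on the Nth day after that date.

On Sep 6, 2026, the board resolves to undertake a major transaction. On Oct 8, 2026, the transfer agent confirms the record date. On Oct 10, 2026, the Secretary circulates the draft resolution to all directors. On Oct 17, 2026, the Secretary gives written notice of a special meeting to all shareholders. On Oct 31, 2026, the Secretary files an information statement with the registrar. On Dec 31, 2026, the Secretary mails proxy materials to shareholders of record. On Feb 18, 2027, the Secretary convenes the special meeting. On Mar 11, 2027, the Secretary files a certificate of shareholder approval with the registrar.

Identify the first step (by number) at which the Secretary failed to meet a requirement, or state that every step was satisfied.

Step 1 — counting 38 days from Sep 6, 2026 (when the board resolution is passed) gives a deadline of Oct 14, 2026; Oct 10, 2026 is within that limit.
Step 2 — counting 14 days from Oct 10, 2026 (when the draft resolution is circulated) gives a deadline of Oct 24, 2026; done Oct 17, 2026 — timely.
Step 3 — counting 19 days from Oct 17, 2026 (when notice of the special meeting is given) gives a deadline of Nov 5, 2026; completed Oct 31, 2026, before the deadline.
Step 4 — 13 and 83 days from Oct 10, 2026 (when the draft resolution is circulated) are Oct 23, 2026 and Jan 1, 2027 respectively; Dec 31, 2026 falls inside that range.
Step 5 — 10 and 38 days from Jan 14, 2027 (end of the 14-day objection period, which began when the proxy materials are mailed on Dec 31, 2026) are Jan 24, 2027 and Feb 21, 2027 respectively; done Feb 18, 2027, which is between those dates.
Step 6 — 20 and 34 days from Feb 18, 2027 (when the special meeting is convened) are Mar 10, 2027 and Mar 24, 2027 respectively; done Mar 11, 2027 — within the window.

None — every step was satisfied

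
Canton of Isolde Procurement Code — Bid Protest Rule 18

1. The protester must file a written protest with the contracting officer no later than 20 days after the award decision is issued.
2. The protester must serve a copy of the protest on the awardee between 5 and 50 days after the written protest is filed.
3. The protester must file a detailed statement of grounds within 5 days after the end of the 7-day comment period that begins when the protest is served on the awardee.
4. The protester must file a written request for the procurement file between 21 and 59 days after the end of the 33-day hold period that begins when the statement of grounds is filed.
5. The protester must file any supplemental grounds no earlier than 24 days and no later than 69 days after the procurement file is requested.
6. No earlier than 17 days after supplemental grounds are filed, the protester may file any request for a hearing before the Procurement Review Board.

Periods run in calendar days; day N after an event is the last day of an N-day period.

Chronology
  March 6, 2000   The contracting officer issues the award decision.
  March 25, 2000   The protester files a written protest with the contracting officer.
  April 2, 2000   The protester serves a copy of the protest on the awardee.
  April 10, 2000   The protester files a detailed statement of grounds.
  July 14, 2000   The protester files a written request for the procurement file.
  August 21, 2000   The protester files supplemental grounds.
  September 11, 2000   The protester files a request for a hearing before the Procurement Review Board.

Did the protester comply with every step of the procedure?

No

Step 1 — counting 20 days from March 6, 2000 (when the award decision is issued) gives a deadline of March 26, 2000; done March 25, 2000 — timely.
Step 2 — 5 and 50 days from March 25, 2000 (when the written protest is filed) are March 30, 2000 and May 14, 2000 respectively; done April 2, 2000 — within the window.
Step 3 — counting 5 days from April 9, 2000 (end of the 7-day comment period, which began when the protest is served on the awardee on April 2, 2000) gives a deadline of April 14, 2000; April 10, 2000 is within that limit.
Step 4 — 21 and 59 days from May 13, 2000 (end of the 33-day hold period, which began when the statement of grounds is filed on April 10, 2000) are June 3, 2000 and July 11, 2000 respectively; July 14, 2000 is 3 days past the end of the window.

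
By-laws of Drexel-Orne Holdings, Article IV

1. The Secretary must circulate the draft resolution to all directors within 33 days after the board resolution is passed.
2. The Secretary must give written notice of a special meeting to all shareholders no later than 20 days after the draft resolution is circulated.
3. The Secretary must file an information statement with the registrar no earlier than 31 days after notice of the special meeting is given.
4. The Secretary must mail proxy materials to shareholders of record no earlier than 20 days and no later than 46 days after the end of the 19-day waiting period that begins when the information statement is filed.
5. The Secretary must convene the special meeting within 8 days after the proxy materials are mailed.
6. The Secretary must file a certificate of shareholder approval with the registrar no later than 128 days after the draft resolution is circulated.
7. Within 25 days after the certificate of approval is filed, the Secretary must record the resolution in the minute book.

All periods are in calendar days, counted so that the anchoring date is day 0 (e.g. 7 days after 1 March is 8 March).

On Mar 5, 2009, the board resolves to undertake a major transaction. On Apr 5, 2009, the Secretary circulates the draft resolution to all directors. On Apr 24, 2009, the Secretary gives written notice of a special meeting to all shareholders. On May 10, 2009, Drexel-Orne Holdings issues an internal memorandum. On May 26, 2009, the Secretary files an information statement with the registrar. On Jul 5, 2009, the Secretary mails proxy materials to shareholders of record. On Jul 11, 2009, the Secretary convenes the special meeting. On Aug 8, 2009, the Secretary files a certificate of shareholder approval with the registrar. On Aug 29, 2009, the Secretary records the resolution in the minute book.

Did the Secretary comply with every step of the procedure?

Step 1 — counting 33 days from Mar 5, 2009 (when the board resolution is passed) gives a deadline of Apr 7, 2009; done Apr 5, 2009 — timely.
Step 2 — counting 20 days from Apr 5, 2009 (when the draft resolution is circulated) gives a deadline of Apr 25, 2009; Apr 24, 2009 is within that limit.
Step 3 — must wait 31 days from Apr 24, 2009 (when notice of the special meeting is given), so not before May 25, 2009; May 26, 2009 is on or after that date.
Step 4 — 20 and 46 days from Jun 14, 2009 (end of the 19-day waiting period, which began when the information statement is filed on May 26, 2009) are Jul 4, 2009 and Jul 30, 2009 respectively; Jul 5, 2009 falls inside that range.
Step 5 — counting 8 days from Jul 5, 2009 (when the proxy materials are mailed) gives a deadline of Jul 13, 2009; Jul 11, 2009 is within that limit.
Step 6 — counting 128 days from Apr 5, 2009 (when the draft resolution is circulated) gives a deadline of Aug 11, 2009; completed Aug 8, 2009, before the deadline.
Step 7 — counting 25 days from Aug 8, 2009 (when the certificate of approval is filed) gives a deadline of Sep 2, 2009; done Aug 29, 2009 — timely.

Yes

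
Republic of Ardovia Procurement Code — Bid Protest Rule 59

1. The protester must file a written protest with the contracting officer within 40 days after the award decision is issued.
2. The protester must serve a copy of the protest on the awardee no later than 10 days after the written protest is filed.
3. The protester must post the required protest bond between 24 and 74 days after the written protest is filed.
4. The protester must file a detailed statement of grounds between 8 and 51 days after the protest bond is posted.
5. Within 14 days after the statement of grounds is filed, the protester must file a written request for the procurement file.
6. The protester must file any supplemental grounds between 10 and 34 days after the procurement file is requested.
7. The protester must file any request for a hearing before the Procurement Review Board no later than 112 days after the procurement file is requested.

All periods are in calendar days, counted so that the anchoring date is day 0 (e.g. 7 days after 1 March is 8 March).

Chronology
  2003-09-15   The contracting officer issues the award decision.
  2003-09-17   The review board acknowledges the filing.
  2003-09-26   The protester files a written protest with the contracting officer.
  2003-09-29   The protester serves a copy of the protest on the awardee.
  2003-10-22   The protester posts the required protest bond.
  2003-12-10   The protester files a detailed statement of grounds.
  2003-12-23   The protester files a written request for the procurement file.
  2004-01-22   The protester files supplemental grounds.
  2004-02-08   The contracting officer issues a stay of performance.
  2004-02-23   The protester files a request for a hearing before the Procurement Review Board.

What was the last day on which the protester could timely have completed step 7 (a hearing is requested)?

2004-04-13

Step 7 runs from 2003-12-23, when the procurement file is requested. 112 days after 2003-12-23 is 2004-04-13.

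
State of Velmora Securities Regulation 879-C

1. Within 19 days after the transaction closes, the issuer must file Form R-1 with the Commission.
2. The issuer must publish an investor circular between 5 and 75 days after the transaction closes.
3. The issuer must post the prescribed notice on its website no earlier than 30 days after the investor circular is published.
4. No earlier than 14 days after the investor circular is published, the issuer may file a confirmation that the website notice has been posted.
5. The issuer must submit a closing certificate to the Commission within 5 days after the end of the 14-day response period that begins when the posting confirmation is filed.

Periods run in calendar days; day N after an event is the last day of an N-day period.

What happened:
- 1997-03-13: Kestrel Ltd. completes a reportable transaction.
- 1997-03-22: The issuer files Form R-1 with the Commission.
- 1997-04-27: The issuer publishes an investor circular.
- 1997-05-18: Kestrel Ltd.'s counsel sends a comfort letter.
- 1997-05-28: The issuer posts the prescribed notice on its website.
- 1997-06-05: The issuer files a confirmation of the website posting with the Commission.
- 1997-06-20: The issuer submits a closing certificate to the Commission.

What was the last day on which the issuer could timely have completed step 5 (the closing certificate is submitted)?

1997-06-24

The posting confirmation is filed on 1997-06-05; the 14-day response period therefore ends 1997-06-19, and step 5 runs from that date. 5 days after 1997-06-19 is 1997-06-24.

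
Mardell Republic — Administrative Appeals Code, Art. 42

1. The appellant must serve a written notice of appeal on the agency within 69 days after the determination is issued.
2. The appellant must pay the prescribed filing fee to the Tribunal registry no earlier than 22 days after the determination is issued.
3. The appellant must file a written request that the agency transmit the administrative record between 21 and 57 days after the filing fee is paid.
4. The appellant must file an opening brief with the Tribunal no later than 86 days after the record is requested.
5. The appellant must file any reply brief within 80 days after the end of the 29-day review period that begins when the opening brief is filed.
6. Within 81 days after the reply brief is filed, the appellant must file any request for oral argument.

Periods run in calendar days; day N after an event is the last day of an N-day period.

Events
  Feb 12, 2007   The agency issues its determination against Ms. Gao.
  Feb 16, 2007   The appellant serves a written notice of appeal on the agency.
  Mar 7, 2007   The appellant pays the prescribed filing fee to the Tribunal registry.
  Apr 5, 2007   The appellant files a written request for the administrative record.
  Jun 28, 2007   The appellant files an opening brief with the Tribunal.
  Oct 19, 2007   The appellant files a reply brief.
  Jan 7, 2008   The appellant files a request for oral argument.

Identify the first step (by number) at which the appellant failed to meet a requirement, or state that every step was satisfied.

Step 5

(1) due by Feb 12, 2007 + 69 days = Apr 22, 2007; completed Feb 16, 2007, before the deadline.
(2) permitted from Feb 12, 2007 + 22 days = Mar 6, 2007 onward; done Mar 7, 2007, after the minimum wait.
(3) the permitted window runs from Mar 7, 2007 + 21 = Mar 28, 2007 to Mar 7, 2007 + 57 = May 3, 2007; Apr 5, 2007 falls inside that range.
(4) due by Apr 5, 2007 + 86 days = Jun 30, 2007; done Jun 28, 2007 — timely.
(5) due by Jul 27, 2007 + 80 days = Oct 15, 2007; done Oct 19, 2007 — 4 days late.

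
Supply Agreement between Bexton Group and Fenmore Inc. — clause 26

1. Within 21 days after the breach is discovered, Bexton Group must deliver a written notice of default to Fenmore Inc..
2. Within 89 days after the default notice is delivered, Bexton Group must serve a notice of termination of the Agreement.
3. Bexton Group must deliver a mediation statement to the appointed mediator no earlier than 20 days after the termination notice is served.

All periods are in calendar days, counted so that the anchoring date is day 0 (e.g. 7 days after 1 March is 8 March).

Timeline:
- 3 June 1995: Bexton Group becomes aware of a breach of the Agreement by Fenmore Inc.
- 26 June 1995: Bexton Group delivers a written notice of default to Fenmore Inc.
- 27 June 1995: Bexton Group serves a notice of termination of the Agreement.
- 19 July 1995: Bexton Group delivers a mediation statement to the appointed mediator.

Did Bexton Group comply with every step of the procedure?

Step 1: 21 days after 3 June 1995 (when the breach is discovered) is 24 June 1995; done 26 June 1995 — 2 days late.

No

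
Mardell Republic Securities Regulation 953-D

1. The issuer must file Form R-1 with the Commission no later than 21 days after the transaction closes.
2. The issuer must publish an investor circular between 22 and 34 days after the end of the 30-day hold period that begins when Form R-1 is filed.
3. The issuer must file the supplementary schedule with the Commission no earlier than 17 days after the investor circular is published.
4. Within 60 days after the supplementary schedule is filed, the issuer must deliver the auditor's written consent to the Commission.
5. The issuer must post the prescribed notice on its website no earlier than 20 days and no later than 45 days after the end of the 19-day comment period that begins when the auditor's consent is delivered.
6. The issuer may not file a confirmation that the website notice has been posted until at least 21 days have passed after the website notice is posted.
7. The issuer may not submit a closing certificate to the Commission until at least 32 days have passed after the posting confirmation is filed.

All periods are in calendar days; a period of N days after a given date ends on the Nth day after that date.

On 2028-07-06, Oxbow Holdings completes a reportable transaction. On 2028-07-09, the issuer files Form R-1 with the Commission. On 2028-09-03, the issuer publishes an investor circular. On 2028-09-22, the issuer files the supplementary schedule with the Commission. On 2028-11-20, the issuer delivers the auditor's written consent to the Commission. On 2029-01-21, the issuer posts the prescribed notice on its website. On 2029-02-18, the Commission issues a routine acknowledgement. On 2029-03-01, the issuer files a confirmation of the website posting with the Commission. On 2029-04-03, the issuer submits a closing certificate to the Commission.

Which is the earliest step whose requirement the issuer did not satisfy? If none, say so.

None — every step was satisfied

Step 1: 21 days after 2028-07-06 (when the transaction closes) is 2028-07-27; 2028-07-09 is within that limit.
Step 2: the window is 22–34 days after 2028-08-08 (end of the 30-day hold period, which began when Form R-1 is filed on 2028-07-09), so 2028-08-30 through 2028-09-11; done 2028-09-03, which is between those dates.
Step 3: the earliest permitted date is 17 days after 2028-09-03 (when the investor circular is published), i.e. 2028-09-20; done 2028-09-22, after the minimum wait.
Step 4: 60 days after 2028-09-22 (when the supplementary schedule is filed) is 2028-11-21; completed 2028-11-20, before the deadline.
Step 5: the window is 20–45 days after 2028-12-09 (end of the 19-day comment period, which began when the auditor's consent is delivered on 2028-11-20), so 2028-12-29 through 2029-01-23; done 2029-01-21 — within the window.
Step 6: the earliest permitted date is 21 days after 2029-01-21 (when the website notice is posted), i.e. 2029-02-11; done 2029-03-01, after the minimum wait.
Step 7: the earliest permitted date is 32 days after 2029-03-01 (when the posting confirmation is filed), i.e. 2029-04-02; 2029-04-03 is on or after that date.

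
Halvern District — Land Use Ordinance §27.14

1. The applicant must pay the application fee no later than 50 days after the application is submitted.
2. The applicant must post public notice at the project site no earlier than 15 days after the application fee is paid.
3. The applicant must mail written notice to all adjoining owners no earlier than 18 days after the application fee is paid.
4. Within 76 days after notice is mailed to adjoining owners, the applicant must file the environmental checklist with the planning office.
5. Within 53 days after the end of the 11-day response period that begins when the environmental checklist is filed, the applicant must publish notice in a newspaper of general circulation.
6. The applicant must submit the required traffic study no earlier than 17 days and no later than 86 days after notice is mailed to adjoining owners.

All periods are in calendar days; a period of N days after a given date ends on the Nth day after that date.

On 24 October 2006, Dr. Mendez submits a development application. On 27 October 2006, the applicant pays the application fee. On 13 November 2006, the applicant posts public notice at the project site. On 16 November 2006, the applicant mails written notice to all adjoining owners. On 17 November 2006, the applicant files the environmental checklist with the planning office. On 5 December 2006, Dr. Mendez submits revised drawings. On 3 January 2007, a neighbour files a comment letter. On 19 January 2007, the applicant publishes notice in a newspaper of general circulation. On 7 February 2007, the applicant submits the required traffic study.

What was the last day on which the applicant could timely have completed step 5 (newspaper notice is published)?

The environmental checklist is filed on 17 November 2006; the 11-day response period therefore ends 28 November 2006, and step 5 runs from that date. 53 days after 28 November 2006 is 20 January 2007.

20 January 2007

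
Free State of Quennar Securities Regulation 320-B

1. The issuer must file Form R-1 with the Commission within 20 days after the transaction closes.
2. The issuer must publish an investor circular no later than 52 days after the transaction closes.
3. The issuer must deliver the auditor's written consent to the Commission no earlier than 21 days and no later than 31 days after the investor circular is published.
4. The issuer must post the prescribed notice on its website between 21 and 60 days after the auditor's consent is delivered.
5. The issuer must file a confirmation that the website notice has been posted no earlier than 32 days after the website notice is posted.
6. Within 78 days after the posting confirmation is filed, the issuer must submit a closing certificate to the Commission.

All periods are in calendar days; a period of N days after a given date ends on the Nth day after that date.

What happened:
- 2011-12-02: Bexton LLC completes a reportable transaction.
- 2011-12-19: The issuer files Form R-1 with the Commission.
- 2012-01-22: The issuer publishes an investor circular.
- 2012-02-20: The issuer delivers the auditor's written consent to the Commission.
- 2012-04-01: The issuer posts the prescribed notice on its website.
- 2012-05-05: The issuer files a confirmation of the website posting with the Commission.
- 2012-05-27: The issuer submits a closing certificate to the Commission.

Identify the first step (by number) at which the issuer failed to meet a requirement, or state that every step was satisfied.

Step 1 — counting 20 days from 2011-12-02 (when the transaction closes) gives a deadline of 2011-12-22; done 2011-12-19 — timely.
Step 2 — counting 52 days from 2011-12-02 (when the transaction closes) gives a deadline of 2012-01-23; completed 2012-01-22, before the deadline.
Step 3 — 21 and 31 days from 2012-01-22 (when the investor circular is published) are 2012-02-12 and 2012-02-22 respectively; 2012-02-20 falls inside that range.
Step 4 — 21 and 60 days from 2012-02-20 (when the auditor's consent is delivered) are 2012-03-12 and 2012-04-20 respectively; done 2012-04-01, which is between those dates.
Step 5 — must wait 32 days from 2012-04-01 (when the website notice is posted), so not before 2012-05-03; 2012-05-05 is on or after that date.
Step 6 — counting 78 days from 2012-05-05 (when the posting confirmation is filed) gives a deadline of 2012-07-22; done 2012-05-27 — timely.

None — every step was satisfied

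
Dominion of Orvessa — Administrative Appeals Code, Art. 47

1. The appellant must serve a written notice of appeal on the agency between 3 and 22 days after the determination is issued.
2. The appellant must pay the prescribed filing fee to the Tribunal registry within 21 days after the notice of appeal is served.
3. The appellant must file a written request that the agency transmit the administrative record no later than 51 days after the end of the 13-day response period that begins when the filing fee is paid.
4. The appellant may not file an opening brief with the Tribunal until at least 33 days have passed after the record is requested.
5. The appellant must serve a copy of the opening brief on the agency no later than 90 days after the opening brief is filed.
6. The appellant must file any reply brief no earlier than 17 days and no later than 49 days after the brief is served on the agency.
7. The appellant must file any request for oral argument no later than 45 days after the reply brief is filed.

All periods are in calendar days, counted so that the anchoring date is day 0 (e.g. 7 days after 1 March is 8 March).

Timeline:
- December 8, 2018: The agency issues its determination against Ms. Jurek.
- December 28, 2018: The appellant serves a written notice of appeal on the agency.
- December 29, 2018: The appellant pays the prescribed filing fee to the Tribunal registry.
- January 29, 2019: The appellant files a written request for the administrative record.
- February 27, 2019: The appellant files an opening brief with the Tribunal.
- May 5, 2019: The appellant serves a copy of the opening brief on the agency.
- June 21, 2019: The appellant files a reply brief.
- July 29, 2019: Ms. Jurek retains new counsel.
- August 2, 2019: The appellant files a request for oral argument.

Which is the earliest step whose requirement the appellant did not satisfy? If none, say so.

Step 4

(1) the permitted window runs from December 8, 2018 + 3 = December 11, 2018 to December 8, 2018 + 22 = December 30, 2018; done December 28, 2018 — within the window.
(2) due by December 28, 2018 + 21 days = January 18, 2019; December 29, 2018 is within that limit.
(3) due by January 11, 2019 + 51 days = March 3, 2019; January 29, 2019 is within that limit.
(4) permitted from January 29, 2019 + 33 days = March 3, 2019 onward; February 27, 2019 is 4 days before the earliest permitted date.
The analysis stops there.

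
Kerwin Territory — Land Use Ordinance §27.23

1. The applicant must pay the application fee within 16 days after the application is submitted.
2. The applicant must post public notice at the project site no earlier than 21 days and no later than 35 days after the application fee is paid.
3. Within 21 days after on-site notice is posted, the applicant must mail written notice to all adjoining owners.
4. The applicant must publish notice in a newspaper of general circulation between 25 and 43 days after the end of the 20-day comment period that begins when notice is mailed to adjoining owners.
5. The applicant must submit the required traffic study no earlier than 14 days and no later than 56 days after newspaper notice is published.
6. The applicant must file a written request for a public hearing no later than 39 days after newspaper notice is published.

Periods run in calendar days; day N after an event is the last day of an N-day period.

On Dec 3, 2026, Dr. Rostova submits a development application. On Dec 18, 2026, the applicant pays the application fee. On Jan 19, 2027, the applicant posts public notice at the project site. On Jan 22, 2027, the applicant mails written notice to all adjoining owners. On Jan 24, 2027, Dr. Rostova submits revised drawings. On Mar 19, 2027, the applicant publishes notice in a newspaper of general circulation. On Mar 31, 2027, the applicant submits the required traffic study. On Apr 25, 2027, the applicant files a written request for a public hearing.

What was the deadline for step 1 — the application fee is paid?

Dec 19, 2026

Step 1 runs from Dec 3, 2026, when the application is submitted. 16 days after Dec 3, 2026 is Dec 19, 2026.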